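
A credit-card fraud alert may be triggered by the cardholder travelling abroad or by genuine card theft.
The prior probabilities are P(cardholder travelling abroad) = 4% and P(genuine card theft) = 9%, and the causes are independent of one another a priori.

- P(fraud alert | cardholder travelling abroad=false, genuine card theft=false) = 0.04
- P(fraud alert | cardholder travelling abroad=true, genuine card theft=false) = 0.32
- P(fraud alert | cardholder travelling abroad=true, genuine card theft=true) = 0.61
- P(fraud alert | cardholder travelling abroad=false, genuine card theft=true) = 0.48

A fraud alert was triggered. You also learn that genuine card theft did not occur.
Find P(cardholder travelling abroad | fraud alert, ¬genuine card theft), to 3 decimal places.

P(fraud alert | ¬genuine card theft) = 0.04*0.96 + 0.32*0.04 = 0.038400 + 0.012800 = 0.051200
The cardholder travelling abroad-present share is 0.32*0.04 = 0.012800.
Hence the posterior is 0.012800/0.051200 ≈ 0.250.

P(cardholder travelling abroad | fraud alert, ¬genuine card theft) ≈ 0.250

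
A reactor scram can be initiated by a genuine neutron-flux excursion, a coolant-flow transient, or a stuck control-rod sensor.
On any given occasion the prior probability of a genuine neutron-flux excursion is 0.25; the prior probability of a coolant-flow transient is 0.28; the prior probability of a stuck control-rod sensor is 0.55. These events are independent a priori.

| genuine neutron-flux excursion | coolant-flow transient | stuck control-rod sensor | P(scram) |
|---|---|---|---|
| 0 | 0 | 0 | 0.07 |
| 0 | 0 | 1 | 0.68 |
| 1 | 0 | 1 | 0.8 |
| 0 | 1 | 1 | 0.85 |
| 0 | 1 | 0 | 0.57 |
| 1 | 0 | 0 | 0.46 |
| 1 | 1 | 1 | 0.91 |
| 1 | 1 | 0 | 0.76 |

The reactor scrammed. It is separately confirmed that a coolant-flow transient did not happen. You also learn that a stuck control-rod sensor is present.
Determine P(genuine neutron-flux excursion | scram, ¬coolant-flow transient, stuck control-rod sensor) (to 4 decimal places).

P(genuine neutron-flux excursion | scram, ¬coolant-flow transient, stuck control-rod sensor) ≈ 0.2817

P(scram | ¬coolant-flow transient, stuck control-rod sensor) = 0.68×0.75 + 0.8×0.25 = 0.510000 + 0.200000 = 0.710000
The genuine neutron-flux excursion-present share is 0.8×0.25 = 0.200000.
So P(genuine neutron-flux excursion | scram, ¬coolant-flow transient, stuck control-rod sensor) = 0.200000/0.710000 ≈ 0.2817.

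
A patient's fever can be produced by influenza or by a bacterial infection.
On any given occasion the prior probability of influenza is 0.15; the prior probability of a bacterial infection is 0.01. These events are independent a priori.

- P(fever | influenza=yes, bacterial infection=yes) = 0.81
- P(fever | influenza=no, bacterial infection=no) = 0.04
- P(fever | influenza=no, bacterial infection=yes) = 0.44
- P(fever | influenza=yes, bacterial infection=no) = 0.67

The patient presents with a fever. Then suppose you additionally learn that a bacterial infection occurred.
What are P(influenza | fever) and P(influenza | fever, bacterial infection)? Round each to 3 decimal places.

P(influenza | fever) ≈ 0.729; P(influenza | fever, bacterial infection) ≈ 0.245

P(fever) = 0.04*0.85*0.99 + 0.44*0.85*0.01 + 0.67*0.15*0.99 + 0.81*0.15*0.01 = 0.033660 + 0.003740 + 0.099495 + 0.001215 = 0.138110
The influenza-present share is 0.099495 + 0.001215 = 0.100710.
P(influenza | fever) = 0.100710 / 0.138110 ≈ 0.729

Now also conditioning on bacterial infection=true:
For the numerator, keep only influenza=true terms: 0.81·0.15 = 0.121500
Normalizer over all consistent configurations: 0.44·0.85 + 0.81·0.15 = 0.495500
P(influenza | fever, bacterial infection) = 0.121500/0.495500 ≈ 0.245
The drop from 0.729 to 0.245 is the explaining-away (discounting) effect.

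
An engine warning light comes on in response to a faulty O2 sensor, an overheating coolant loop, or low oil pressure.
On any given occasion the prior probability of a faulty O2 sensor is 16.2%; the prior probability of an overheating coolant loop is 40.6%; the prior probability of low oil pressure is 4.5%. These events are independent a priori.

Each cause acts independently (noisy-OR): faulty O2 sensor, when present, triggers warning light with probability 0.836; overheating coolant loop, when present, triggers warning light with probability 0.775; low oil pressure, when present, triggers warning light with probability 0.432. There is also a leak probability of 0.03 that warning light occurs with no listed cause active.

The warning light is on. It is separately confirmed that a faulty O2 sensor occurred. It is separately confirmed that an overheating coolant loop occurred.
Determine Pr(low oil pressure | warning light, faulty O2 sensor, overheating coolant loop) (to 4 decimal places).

Pr(low oil pressure | warning light, faulty O2 sensor, overheating coolant loop) ≈ 0.0457

Under noisy-OR, P(warning light | causes) = 1 − (1−0.03)·∏(1−qᵢ) over the active causes.
P(warning light | faulty O2 sensor, overheating coolant loop) = 0.964207×0.955 + 0.97967×0.045 = 0.920818 + 0.044085 = 0.964903
Restricting to configurations with low oil pressure present: 0.97967×0.045 = 0.044085.
Hence the posterior is 0.044085/0.964903 ≈ 0.0457.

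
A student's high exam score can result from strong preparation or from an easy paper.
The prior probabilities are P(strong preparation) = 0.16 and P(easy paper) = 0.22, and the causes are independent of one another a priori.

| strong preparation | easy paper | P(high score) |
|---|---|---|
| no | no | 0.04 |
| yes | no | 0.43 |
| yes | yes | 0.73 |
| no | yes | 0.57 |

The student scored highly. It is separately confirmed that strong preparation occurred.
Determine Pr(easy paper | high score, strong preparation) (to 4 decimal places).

Pr(easy paper | high score, strong preparation) ≈ 0.3238

P(high score | strong preparation) = 0.43*0.78 + 0.73*0.22 = 0.335400 + 0.160600 = 0.496000
Restricting to configurations with easy paper present: 0.73*0.22 = 0.160600.
P(easy paper | high score, strong preparation) = 0.160600 / 0.496000 ≈ 0.3238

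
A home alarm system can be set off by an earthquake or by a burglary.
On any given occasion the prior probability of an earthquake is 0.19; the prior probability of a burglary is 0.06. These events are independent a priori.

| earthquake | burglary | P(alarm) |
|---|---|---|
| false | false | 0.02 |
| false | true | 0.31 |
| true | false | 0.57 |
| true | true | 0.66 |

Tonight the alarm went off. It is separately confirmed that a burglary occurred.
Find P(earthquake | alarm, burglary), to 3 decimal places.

P(alarm | burglary) = 0.31·0.81 + 0.66·0.19 = 0.251100 + 0.125400 = 0.376500
Of this, 0.125400 comes from 0.66·0.19 (the earthquake=true cases).
So P(earthquake | alarm, burglary) = 0.125400/0.376500 ≈ 0.333.

P(earthquake | alarm, burglary) ≈ 0.333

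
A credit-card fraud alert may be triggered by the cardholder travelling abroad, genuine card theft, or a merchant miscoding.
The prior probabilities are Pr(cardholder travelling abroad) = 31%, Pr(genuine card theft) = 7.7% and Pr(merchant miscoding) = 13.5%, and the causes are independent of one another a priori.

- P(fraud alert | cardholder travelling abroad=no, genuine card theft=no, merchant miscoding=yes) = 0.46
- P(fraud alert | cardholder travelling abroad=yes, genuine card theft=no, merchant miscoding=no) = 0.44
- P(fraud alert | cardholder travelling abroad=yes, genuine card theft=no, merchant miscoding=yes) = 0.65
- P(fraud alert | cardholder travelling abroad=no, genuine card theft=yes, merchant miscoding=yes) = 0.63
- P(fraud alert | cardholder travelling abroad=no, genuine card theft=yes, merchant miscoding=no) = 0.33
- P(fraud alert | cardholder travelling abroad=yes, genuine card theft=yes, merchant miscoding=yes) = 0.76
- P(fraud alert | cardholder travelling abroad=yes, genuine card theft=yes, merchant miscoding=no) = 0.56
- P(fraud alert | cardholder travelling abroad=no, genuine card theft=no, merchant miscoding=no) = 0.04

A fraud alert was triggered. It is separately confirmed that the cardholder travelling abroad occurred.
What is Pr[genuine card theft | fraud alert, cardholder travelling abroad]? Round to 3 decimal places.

P(fraud alert | cardholder travelling abroad) = 0.44·0.923·0.865 + 0.65·0.923·0.135 + 0.56·0.077·0.865 + 0.76·0.077·0.135 = 0.351294 + 0.080993 + 0.037299 + 0.007900 = 0.477486
Of this, 0.045199 comes from 0.037299 + 0.007900 (the genuine card theft=true cases).
So P(genuine card theft | fraud alert, cardholder travelling abroad) = 0.045199/0.477486 ≈ 0.095.

Pr[genuine card theft | fraud alert, cardholder travelling abroad] ≈ 0.095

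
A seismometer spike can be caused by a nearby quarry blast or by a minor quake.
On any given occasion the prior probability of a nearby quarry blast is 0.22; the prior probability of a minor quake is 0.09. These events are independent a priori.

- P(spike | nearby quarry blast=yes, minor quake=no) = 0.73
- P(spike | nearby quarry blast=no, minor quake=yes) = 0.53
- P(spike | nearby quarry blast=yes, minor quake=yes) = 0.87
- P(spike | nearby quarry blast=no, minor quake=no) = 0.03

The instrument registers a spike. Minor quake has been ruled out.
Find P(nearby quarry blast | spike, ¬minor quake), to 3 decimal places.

Weight on nearby quarry blast=true, given the evidence: 0.73×0.22 = 0.160600
Normalizer over all consistent configurations: 0.03×0.78 + 0.73×0.22 = 0.184000
Posterior = 0.160600 / 0.184000 ≈ 0.873

P(nearby quarry blast | spike, ¬minor quake) ≈ 0.873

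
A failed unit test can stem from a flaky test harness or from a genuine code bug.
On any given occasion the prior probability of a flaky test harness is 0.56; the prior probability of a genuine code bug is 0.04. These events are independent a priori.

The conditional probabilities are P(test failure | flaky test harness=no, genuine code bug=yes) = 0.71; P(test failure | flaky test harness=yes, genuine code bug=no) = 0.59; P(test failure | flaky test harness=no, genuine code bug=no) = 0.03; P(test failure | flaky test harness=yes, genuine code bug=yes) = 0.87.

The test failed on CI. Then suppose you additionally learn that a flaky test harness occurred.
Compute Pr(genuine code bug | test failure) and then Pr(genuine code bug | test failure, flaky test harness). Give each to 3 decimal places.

P(test failure) = 0.03*0.44*0.96 + 0.71*0.44*0.04 + 0.59*0.56*0.96 + 0.87*0.56*0.04 = 0.012672 + 0.012496 + 0.317184 + 0.019488 = 0.361840
Of this, 0.031984 comes from 0.012496 + 0.019488 (the genuine code bug=true cases).
So P(genuine code bug | test failure) = 0.031984/0.361840 ≈ 0.088.

With the extra evidence:
Enumerate both values of genuine code bug and weight by the priors:
  P(test failure | flaky test harness) = 0.59*0.96 + 0.87*0.04
        = 0.566400 + 0.034800 = 0.601200
Keeping only the genuine code bug-present terms gives 0.034800, so
  P(genuine code bug | test failure, flaky test harness) = 0.034800 / 0.601200 ≈ 0.058
Conditioning on flaky test harness lowers the posterior on genuine code bug: the classic explaining-away effect in a common-effect structure.

Pr(genuine code bug | test failure) ≈ 0.088; Pr(genuine code bug | test failure, flaky test harness) ≈ 0.058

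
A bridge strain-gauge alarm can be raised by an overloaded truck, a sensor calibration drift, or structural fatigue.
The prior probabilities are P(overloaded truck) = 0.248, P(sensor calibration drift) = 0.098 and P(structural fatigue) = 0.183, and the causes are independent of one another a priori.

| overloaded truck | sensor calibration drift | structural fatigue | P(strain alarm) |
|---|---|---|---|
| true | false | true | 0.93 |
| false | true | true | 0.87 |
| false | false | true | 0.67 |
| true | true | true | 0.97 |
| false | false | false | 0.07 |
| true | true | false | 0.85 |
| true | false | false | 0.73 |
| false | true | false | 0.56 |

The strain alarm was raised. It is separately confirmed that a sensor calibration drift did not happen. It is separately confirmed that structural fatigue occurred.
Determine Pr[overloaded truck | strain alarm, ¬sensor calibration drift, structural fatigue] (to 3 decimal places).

Numerator (weight on configurations with overloaded truck): 0.93*0.248 = 0.230640
Normalizer over all consistent configurations: 0.67*0.752 + 0.93*0.248 = 0.734480
P(overloaded truck | strain alarm, ¬sensor calibration drift, structural fatigue) = 0.230640/0.734480 ≈ 0.314

Pr[overloaded truck | strain alarm, ¬sensor calibration drift, structural fatigue] ≈ 0.314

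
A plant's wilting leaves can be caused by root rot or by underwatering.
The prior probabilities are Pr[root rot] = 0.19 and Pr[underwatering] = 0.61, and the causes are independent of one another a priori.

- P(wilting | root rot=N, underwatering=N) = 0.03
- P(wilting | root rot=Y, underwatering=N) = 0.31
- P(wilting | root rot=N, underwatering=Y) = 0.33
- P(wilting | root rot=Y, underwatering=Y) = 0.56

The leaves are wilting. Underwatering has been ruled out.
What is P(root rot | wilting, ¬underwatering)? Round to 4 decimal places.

P(wilting | ¬underwatering) = 0.03·0.81 + 0.31·0.19 = 0.024300 + 0.058900 = 0.083200
Restricting to configurations with root rot present: 0.31·0.19 = 0.058900.
So P(root rot | wilting, ¬underwatering) = 0.058900/0.083200 ≈ 0.7079.

P(root rot | wilting, ¬underwatering) ≈ 0.7079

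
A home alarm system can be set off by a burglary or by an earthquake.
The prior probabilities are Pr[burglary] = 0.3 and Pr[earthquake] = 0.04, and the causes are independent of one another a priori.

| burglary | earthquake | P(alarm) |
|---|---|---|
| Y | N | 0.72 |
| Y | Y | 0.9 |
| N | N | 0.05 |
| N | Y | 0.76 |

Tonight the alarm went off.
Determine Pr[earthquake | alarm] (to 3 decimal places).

Numerator (weight on configurations with earthquake): 0.021280 + 0.010800 = 0.032080
Denominator P(alarm): 0.05×0.7×0.96 + 0.76×0.7×0.04 + 0.72×0.3×0.96 + 0.9×0.3×0.04 = 0.273040
P(earthquake | alarm) = 0.032080/0.273040 ≈ 0.117

Pr[earthquake | alarm] ≈ 0.117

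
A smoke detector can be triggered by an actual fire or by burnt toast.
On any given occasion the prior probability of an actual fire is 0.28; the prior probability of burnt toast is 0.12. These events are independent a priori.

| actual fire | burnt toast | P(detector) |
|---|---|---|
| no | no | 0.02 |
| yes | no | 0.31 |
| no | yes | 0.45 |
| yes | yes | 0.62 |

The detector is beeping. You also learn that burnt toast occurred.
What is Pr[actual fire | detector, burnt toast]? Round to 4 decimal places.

Pr[actual fire | detector, burnt toast] ≈ 0.3489

Weight on actual fire=true, given the evidence: 0.62×0.28 = 0.173600
Denominator P(detector | burnt toast): 0.45×0.72 + 0.62×0.28 = 0.497600
Posterior = 0.173600 / 0.497600 ≈ 0.3489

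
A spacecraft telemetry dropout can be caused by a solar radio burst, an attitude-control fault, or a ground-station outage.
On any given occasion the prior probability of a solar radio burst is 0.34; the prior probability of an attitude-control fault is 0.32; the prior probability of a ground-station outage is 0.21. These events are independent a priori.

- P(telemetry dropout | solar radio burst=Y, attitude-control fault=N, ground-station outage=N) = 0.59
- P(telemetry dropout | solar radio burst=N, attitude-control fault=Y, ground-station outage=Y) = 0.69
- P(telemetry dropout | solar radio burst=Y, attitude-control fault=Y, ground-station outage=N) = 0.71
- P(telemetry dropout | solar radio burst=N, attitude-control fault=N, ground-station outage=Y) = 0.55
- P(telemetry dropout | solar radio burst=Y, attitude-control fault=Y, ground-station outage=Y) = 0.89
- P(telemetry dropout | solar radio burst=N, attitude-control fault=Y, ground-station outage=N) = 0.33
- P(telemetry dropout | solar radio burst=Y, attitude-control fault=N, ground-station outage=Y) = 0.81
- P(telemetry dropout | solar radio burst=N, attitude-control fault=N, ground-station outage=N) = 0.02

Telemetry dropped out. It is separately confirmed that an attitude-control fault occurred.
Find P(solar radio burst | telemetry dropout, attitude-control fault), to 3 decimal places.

P(solar radio burst | telemetry dropout, attitude-control fault) ≈ 0.487

Numerator (weight on configurations with solar radio burst): 0.190706 + 0.063546 = 0.254252
The normalizing constant is 0.33·0.66·0.79 + 0.69·0.66·0.21 + 0.71·0.34·0.79 + 0.89·0.34·0.21 = 0.521948
Posterior = 0.254252 / 0.521948 ≈ 0.487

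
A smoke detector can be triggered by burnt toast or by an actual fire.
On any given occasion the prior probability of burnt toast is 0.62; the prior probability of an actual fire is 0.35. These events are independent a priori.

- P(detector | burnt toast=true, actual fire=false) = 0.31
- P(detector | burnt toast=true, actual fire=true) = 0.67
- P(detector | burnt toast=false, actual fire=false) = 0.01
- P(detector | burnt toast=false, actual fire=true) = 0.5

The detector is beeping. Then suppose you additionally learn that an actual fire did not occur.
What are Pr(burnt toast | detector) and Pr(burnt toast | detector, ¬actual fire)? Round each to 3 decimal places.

For the numerator, keep only burnt toast=true terms: 0.124930 + 0.145390 = 0.270320
Denominator P(detector): 0.01×0.38×0.65 + 0.5×0.38×0.35 + 0.31×0.62×0.65 + 0.67×0.62×0.35 = 0.339290
P(burnt toast | detector) = 0.270320/0.339290 ≈ 0.797

Now condition on the additional information:
P(detector | ¬actual fire) = 0.01*0.38 + 0.31*0.62 = 0.003800 + 0.192200 = 0.196000
Restricting to configurations with burnt toast present: 0.31*0.62 = 0.192200.
P(burnt toast | detector, ¬actual fire) = 0.192200 / 0.196000 ≈ 0.981
Ruling out actual fire raises the posterior on burnt toast — the flip side of explaining away.

Pr(burnt toast | detector) ≈ 0.797; Pr(burnt toast | detector, ¬actual fire) ≈ 0.981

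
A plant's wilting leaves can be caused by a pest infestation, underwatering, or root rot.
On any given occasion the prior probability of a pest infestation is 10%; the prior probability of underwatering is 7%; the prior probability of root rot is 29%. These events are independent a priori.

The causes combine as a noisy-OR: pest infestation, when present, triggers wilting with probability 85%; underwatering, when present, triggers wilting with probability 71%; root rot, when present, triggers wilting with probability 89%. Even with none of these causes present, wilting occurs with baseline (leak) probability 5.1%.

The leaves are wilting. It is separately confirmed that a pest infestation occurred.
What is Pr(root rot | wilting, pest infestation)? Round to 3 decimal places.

Under noisy-OR, P(wilting | causes) = 1 − (1−0.051)·∏(1−qᵢ) over the active causes.
Enumerate the 4 (underwatering, root rot) configurations and weight by the priors:
  P(wilting | pest infestation) = 0.85765*0.93*0.71 + 0.984341*0.93*0.29 + 0.958719*0.07*0.71 + 0.995459*0.07*0.29
        = 0.566306 + 0.265477 + 0.047648 + 0.020208 = 0.899639
Configurations with root rot contribute 0.285685, so
  P(root rot | wilting, pest infestation) = 0.285685 / 0.899639 ≈ 0.318

Pr(root rot | wilting, pest infestation) ≈ 0.318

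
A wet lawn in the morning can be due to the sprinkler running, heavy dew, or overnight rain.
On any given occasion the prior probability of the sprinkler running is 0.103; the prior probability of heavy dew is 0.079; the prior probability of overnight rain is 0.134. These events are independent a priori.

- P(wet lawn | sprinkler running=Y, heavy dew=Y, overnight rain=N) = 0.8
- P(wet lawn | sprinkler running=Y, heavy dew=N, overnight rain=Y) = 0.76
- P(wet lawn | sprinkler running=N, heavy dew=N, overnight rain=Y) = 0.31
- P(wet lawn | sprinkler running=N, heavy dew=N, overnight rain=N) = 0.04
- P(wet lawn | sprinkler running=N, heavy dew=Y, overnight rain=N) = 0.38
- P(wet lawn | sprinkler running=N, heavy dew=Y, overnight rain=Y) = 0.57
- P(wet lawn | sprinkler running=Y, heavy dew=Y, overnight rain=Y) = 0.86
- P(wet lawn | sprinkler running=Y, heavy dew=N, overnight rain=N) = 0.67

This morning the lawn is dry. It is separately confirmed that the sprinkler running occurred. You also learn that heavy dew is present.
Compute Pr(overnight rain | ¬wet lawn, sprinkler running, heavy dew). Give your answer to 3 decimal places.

Pr(overnight rain | ¬wet lawn, sprinkler running, heavy dew) ≈ 0.098

P(¬wet lawn | sprinkler running, heavy dew) = 0.2·0.866 + 0.14·0.134 = 0.173200 + 0.018760 = 0.191960
The overnight rain-present share is 0.14·0.134 = 0.018760.
Hence the posterior is 0.018760/0.191960 ≈ 0.098.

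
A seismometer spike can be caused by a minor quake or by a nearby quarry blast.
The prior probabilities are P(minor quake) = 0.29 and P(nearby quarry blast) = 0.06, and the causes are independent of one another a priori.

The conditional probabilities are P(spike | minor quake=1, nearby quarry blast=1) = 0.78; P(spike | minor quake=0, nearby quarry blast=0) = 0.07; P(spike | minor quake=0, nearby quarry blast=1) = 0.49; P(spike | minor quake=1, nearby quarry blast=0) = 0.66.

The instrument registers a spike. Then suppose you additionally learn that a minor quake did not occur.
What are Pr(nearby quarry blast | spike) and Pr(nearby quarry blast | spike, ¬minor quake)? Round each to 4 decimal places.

Sum P(spike|·) weighted by the priors over the 4 (minor quake, nearby quarry blast) configurations:
  P(spike) = 0.07×0.71×0.94 + 0.49×0.71×0.06 + 0.66×0.29×0.94 + 0.78×0.29×0.06
        = 0.046718 + 0.020874 + 0.179916 + 0.013572 = 0.261080
The terms with nearby quarry blast present sum to 0.034446, so
  P(nearby quarry blast | spike) = 0.034446 / 0.261080 ≈ 0.1319

Now also conditioning on minor quake≠true:
By total probability over both values of nearby quarry blast:
  P(spike | ¬minor quake) = 0.07·0.94 + 0.49·0.06
        = 0.065800 + 0.029400 = 0.095200
Keeping only the nearby quarry blast-present terms gives 0.029400, so
  P(nearby quarry blast | spike, ¬minor quake) = 0.029400 / 0.095200 ≈ 0.3088
Ruling out minor quake raises the posterior on nearby quarry blast — the flip side of explaining away.

Pr(nearby quarry blast | spike) ≈ 0.1319; Pr(nearby quarry blast | spike, ¬minor quake) ≈ 0.3088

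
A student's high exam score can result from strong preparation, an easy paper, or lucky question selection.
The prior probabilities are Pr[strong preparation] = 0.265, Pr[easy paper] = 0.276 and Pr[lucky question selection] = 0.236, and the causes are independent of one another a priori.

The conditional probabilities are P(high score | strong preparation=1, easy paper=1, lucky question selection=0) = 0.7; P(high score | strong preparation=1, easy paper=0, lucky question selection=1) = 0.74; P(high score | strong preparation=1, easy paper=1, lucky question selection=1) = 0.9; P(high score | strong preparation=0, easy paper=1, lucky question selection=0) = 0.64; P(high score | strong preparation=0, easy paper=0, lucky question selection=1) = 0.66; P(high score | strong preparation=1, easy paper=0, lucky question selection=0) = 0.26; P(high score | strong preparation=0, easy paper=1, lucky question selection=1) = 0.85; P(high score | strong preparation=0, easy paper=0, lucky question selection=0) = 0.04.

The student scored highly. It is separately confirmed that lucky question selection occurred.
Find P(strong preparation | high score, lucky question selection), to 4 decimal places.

P(strong preparation | high score, lucky question selection) ≈ 0.2841

P(high score | lucky question selection) = 0.66·0.735·0.724 + 0.85·0.735·0.276 + 0.74·0.265·0.724 + 0.9·0.265·0.276 = 0.351212 + 0.172431 + 0.141976 + 0.065826 = 0.731445
Restricting to configurations with strong preparation present: 0.141976 + 0.065826 = 0.207802.
P(strong preparation | high score, lucky question selection) = 0.207802 / 0.731445 ≈ 0.2841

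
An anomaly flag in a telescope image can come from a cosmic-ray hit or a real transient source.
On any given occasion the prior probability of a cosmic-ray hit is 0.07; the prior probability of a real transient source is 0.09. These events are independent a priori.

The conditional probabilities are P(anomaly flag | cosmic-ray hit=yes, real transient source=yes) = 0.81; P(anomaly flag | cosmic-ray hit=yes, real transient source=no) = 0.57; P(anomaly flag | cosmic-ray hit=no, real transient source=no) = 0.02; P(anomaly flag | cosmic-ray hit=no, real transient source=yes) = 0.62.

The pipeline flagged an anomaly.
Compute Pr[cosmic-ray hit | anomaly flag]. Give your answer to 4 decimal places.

Pr[cosmic-ray hit | anomaly flag] ≈ 0.3757

By total probability over the 4 (cosmic-ray hit, real transient source) configurations:
  P(anomaly flag) = 0.02*0.93*0.91 + 0.62*0.93*0.09 + 0.57*0.07*0.91 + 0.81*0.07*0.09
        = 0.016926 + 0.051894 + 0.036309 + 0.005103 = 0.110232
The terms with cosmic-ray hit present sum to 0.041412, so
  P(cosmic-ray hit | anomaly flag) = 0.041412 / 0.110232 ≈ 0.3757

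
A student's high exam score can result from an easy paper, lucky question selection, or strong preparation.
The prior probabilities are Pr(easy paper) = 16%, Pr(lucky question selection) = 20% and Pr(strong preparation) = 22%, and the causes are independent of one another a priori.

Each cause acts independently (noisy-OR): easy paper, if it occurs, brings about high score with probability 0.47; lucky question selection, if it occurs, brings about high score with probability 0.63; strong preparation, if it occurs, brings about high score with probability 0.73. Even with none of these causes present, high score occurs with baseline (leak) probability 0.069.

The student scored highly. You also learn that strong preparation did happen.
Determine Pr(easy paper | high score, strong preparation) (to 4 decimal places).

Under noisy-OR, P(high score | causes) = 1 − (1−0.069)·∏(1−qᵢ) over the active causes.
By total probability over the 4 (easy paper, lucky question selection) configurations:
  P(high score | strong preparation) = 0.74863*0.84*0.8 + 0.906993*0.84*0.2 + 0.866774*0.16*0.8 + 0.950706*0.16*0.2
        = 0.503079 + 0.152375 + 0.110947 + 0.030423 = 0.796824
The terms with easy paper present sum to 0.141370, so
  P(easy paper | high score, strong preparation) = 0.141370 / 0.796824 ≈ 0.1774

Pr(easy paper | high score, strong preparation) ≈ 0.1774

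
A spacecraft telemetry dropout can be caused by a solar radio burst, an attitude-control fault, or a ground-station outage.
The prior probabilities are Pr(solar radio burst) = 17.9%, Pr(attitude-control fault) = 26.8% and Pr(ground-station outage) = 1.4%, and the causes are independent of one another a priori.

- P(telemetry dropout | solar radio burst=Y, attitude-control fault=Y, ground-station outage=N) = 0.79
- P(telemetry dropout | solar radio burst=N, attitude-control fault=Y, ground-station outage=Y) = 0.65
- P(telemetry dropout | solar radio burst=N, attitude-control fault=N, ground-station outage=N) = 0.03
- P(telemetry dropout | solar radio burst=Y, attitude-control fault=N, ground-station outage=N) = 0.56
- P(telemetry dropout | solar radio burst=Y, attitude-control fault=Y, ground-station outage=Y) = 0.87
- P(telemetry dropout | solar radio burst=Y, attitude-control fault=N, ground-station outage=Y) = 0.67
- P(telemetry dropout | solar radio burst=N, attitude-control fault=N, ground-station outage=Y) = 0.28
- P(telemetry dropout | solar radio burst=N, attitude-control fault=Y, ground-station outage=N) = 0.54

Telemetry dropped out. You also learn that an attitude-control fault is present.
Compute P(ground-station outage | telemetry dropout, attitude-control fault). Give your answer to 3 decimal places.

By total probability over the 4 (solar radio burst, ground-station outage) configurations:
  P(telemetry dropout | attitude-control fault) = 0.54×0.821×0.986 + 0.65×0.821×0.014 + 0.79×0.179×0.986 + 0.87×0.179×0.014
        = 0.437133 + 0.007471 + 0.139430 + 0.002180 = 0.586214
Keeping only the ground-station outage-present terms gives 0.009651, so
  P(ground-station outage | telemetry dropout, attitude-control fault) = 0.009651 / 0.586214 ≈ 0.016

P(ground-station outage | telemetry dropout, attitude-control fault) ≈ 0.016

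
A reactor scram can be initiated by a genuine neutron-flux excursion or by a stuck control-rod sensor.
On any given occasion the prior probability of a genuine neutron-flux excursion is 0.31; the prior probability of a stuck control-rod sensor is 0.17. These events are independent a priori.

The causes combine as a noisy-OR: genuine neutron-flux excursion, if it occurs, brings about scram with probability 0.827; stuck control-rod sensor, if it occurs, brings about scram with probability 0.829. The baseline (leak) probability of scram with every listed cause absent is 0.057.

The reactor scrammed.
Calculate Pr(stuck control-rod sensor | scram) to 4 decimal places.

Pr(stuck control-rod sensor | scram) ≈ 0.3763

Under noisy-OR, P(scram | causes) = 1 − (1−0.057)·∏(1−qᵢ) over the active causes.
P(scram) = 0.057·0.69·0.83 + 0.838747·0.69·0.17 + 0.836861·0.31·0.83 + 0.972103·0.31·0.17 = 0.032644 + 0.098385 + 0.215324 + 0.051230 = 0.397583
Of this, 0.149615 comes from 0.098385 + 0.051230 (the stuck control-rod sensor=true cases).
Hence the posterior is 0.149615/0.397583 ≈ 0.3763.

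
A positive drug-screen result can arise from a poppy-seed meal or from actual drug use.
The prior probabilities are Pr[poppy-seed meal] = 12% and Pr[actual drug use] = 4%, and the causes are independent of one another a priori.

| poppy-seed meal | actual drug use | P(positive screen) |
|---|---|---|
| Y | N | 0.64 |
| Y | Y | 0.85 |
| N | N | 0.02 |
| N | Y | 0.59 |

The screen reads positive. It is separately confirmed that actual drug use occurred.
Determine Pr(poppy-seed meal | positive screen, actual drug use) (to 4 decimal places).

Sum P(positive screen|·) weighted by the priors over both values of poppy-seed meal:
  P(positive screen | actual drug use) = 0.59×0.88 + 0.85×0.12
        = 0.519200 + 0.102000 = 0.621200
The terms with poppy-seed meal present sum to 0.102000, so
  P(poppy-seed meal | positive screen, actual drug use) = 0.102000 / 0.621200 ≈ 0.1642

Pr(poppy-seed meal | positive screen, actual drug use) ≈ 0.1642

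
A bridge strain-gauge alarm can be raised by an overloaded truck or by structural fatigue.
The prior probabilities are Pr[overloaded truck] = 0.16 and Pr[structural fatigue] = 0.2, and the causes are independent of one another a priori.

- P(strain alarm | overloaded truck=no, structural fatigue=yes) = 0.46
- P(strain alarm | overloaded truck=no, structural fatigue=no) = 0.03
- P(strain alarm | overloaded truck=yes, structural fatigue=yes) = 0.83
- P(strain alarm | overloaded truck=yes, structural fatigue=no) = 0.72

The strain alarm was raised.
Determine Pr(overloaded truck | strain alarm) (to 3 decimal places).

Numerator (weight on configurations with overloaded truck): 0.092160 + 0.026560 = 0.118720
Normalizer over all consistent configurations: 0.03×0.84×0.8 + 0.46×0.84×0.2 + 0.72×0.16×0.8 + 0.83×0.16×0.2 = 0.216160
P(overloaded truck | strain alarm) = 0.118720/0.216160 ≈ 0.549

Pr(overloaded truck | strain alarm) ≈ 0.549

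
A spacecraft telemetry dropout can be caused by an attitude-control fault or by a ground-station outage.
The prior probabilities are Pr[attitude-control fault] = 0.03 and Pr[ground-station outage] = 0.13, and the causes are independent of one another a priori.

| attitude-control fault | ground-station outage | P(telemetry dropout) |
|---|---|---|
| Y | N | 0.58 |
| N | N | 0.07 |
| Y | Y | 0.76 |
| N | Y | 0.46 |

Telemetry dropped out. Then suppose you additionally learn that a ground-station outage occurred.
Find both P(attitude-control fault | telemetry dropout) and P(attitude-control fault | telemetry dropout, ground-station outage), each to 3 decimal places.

P(attitude-control fault | telemetry dropout) ≈ 0.134; P(attitude-control fault | telemetry dropout, ground-station outage) ≈ 0.049

P(telemetry dropout) = 0.07*0.97*0.87 + 0.46*0.97*0.13 + 0.58*0.03*0.87 + 0.76*0.03*0.13 = 0.059073 + 0.058006 + 0.015138 + 0.002964 = 0.135181
Of this, 0.018102 comes from 0.015138 + 0.002964 (the attitude-control fault=true cases).
Hence the posterior is 0.018102/0.135181 ≈ 0.134.

Now condition on the additional information:
P(telemetry dropout | ground-station outage) = 0.46*0.97 + 0.76*0.03 = 0.446200 + 0.022800 = 0.469000
Of this, 0.022800 comes from 0.76*0.03 (the attitude-control fault=true cases).
Hence the posterior is 0.022800/0.469000 ≈ 0.049.
— ground-station outage explains away the evidence for attitude-control fault.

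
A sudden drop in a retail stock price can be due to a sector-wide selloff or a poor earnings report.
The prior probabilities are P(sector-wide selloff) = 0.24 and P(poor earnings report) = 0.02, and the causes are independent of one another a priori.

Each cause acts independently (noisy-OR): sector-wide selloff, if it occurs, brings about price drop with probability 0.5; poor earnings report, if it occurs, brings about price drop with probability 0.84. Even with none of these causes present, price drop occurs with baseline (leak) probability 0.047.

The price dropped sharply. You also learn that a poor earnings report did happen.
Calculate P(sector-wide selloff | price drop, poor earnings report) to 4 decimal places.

Under noisy-OR, P(price drop | causes) = 1 − (1−0.047)·∏(1−qᵢ) over the active causes.
P(price drop | poor earnings report) = 0.84752×0.76 + 0.92376×0.24 = 0.644115 + 0.221702 = 0.865817
The sector-wide selloff-present share is 0.92376×0.24 = 0.221702.
So P(sector-wide selloff | price drop, poor earnings report) = 0.221702/0.865817 ≈ 0.2561.

P(sector-wide selloff | price drop, poor earnings report) ≈ 0.2561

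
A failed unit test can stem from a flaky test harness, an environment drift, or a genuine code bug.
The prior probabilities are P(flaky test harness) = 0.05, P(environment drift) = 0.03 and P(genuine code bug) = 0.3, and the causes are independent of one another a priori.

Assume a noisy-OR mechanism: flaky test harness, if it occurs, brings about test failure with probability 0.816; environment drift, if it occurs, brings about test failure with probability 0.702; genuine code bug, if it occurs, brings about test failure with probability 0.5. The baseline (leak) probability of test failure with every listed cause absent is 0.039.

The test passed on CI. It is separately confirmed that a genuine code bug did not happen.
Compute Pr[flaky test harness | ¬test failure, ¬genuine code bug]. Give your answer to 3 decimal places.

Pr[flaky test harness | ¬test failure, ¬genuine code bug] ≈ 0.010

Under noisy-OR, P(test failure | causes) = 1 − (1−0.039)·∏(1−qᵢ) over the active causes.
P(¬test failure | ¬genuine code bug) = 0.961×0.95×0.97 + 0.286378×0.95×0.03 + 0.176824×0.05×0.97 + 0.052694×0.05×0.03 = 0.885561 + 0.008162 + 0.008576 + 0.000079 = 0.902378
The flaky test harness-present share is 0.008576 + 0.000079 = 0.008655.
Hence the posterior is 0.008655/0.902378 ≈ 0.010.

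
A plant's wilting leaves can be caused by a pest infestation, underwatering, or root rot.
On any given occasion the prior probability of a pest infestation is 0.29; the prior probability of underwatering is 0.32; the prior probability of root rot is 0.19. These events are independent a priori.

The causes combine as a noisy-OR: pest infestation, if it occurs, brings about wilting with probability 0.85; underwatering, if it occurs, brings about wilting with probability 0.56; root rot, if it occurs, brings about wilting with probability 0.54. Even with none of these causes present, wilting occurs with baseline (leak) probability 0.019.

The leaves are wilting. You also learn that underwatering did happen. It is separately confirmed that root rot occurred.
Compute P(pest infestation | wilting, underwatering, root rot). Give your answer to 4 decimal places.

P(pest infestation | wilting, underwatering, root rot) ≈ 0.3309

Under noisy-OR, P(wilting | causes) = 1 − (1−0.019)·∏(1−qᵢ) over the active causes.
Sum P(wilting|·) weighted by the priors over both values of pest infestation:
  P(wilting | underwatering, root rot) = 0.801446×0.71 + 0.970217×0.29
        = 0.569027 + 0.281363 = 0.850390
The terms with pest infestation present sum to 0.281363, so
  P(pest infestation | wilting, underwatering, root rot) = 0.281363 / 0.850390 ≈ 0.3309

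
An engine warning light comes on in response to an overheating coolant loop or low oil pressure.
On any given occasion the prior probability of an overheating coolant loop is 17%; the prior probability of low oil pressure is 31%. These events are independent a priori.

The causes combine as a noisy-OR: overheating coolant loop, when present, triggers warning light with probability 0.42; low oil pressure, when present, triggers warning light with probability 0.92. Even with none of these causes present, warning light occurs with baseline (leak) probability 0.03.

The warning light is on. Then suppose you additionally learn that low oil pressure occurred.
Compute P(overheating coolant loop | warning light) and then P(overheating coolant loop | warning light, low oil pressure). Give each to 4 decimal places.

Under noisy-OR, P(warning light | causes) = 1 − (1−0.03)·∏(1−qᵢ) over the active causes.
For the numerator, keep only overheating coolant loop=true terms: 0.051307 + 0.050328 = 0.101635
Denominator P(warning light): 0.03·0.83·0.69 + 0.9224·0.83·0.31 + 0.4374·0.17·0.69 + 0.954992·0.17·0.31 = 0.356150
P(overheating coolant loop | warning light) = 0.101635/0.356150 ≈ 0.2854

With the extra evidence:
P(warning light | low oil pressure) = 0.9224*0.83 + 0.954992*0.17 = 0.765592 + 0.162349 = 0.927941
The overheating coolant loop-present share is 0.954992*0.17 = 0.162349.
Hence the posterior is 0.162349/0.927941 ≈ 0.1750.

P(overheating coolant loop | warning light) ≈ 0.2854; P(overheating coolant loop | warning light, low oil pressure) ≈ 0.1750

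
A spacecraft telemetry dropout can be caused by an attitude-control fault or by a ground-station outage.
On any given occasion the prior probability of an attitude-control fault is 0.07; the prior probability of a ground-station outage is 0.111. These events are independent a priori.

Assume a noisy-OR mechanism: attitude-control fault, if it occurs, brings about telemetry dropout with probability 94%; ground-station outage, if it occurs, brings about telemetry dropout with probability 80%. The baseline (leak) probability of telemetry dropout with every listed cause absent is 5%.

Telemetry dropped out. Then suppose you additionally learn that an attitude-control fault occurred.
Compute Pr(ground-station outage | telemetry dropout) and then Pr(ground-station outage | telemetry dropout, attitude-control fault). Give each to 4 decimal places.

Pr(ground-station outage | telemetry dropout) ≈ 0.4772; Pr(ground-station outage | telemetry dropout, attitude-control fault) ≈ 0.1157

Under noisy-OR, P(telemetry dropout | causes) = 1 − (1−0.05)·∏(1−qᵢ) over the active causes.
P(telemetry dropout) = 0.05×0.93×0.889 + 0.81×0.93×0.111 + 0.943×0.07×0.889 + 0.9886×0.07×0.111 = 0.041339 + 0.083616 + 0.058683 + 0.007681 = 0.191319
Of this, 0.091297 comes from 0.083616 + 0.007681 (the ground-station outage=true cases).
Hence the posterior is 0.091297/0.191319 ≈ 0.4772.

Now also conditioning on attitude-control fault=true:
By total probability over both values of ground-station outage:
  P(telemetry dropout | attitude-control fault) = 0.943·0.889 + 0.9886·0.111
        = 0.838327 + 0.109735 = 0.948062
The terms with ground-station outage present sum to 0.109735, so
  P(ground-station outage | telemetry dropout, attitude-control fault) = 0.109735 / 0.948062 ≈ 0.1157
Conditioning on attitude-control fault lowers the posterior on ground-station outage: the classic explaining-away effect in a common-effect structure.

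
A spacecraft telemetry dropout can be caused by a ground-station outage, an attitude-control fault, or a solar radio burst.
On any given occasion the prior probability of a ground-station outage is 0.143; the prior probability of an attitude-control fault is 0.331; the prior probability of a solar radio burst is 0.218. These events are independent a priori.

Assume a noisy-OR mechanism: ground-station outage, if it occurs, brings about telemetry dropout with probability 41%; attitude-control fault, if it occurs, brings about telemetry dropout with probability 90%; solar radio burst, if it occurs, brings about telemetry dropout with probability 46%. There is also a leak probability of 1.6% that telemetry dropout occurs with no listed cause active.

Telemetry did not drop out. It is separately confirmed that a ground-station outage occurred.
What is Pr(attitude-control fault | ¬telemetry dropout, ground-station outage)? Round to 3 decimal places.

Under noisy-OR, P(telemetry dropout | causes) = 1 − (1−0.016)·∏(1−qᵢ) over the active causes.
By total probability over the 4 (attitude-control fault, solar radio burst) configurations:
  P(¬telemetry dropout | ground-station outage) = 0.58056*0.669*0.782 + 0.313502*0.669*0.218 + 0.058056*0.331*0.782 + 0.03135*0.331*0.218
        = 0.303725 + 0.045722 + 0.015027 + 0.002262 = 0.366736
Configurations with attitude-control fault contribute 0.017289, so
  P(attitude-control fault | ¬telemetry dropout, ground-station outage) = 0.017289 / 0.366736 ≈ 0.047

Pr(attitude-control fault | ¬telemetry dropout, ground-station outage) ≈ 0.047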